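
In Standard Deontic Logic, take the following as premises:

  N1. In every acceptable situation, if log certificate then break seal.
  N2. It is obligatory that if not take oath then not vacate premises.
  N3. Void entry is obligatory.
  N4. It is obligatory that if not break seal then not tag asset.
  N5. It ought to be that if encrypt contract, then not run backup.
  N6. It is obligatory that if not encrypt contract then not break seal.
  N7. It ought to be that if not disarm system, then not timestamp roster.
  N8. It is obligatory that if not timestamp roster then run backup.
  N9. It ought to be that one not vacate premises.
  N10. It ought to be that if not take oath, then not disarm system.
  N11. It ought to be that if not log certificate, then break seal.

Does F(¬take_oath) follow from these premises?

Yes

Premises 11 and 1 cover both cases: O(¬log_certificate → break_seal) and O(log_certificate → break_seal). Since ¬log_certificate ∨ log_certificate is a tautology, O(break_seal) follows.
Premise 6, O(¬encrypt_contract → ¬break_seal), contraposes to O(break_seal → encrypt_contract); with O(break_seal) we get O(encrypt_contract).
From O(encrypt_contract) and premise 5, O(encrypt_contract → ¬run_backup), we obtain O(¬run_backup).
Premise 8, O(¬timestamp_roster → run_backup), contraposes to O(¬run_backup → timestamp_roster); with O(¬run_backup) we get O(timestamp_roster).
Premise 7, O(¬disarm_system → ¬timestamp_roster), contraposes to O(timestamp_roster → disarm_system); with O(timestamp_roster) we get O(disarm_system).
Premise 10 is O(¬take_oath → ¬disarm_system); contrapositively O(disarm_system → take_oath). Since O(disarm_system) holds, K gives O(take_oath).
Premises 2, 3, 4, 9 do not contribute to this derivation.
So O(take_oath) holds, i.e. F(¬take_oath). The claim follows.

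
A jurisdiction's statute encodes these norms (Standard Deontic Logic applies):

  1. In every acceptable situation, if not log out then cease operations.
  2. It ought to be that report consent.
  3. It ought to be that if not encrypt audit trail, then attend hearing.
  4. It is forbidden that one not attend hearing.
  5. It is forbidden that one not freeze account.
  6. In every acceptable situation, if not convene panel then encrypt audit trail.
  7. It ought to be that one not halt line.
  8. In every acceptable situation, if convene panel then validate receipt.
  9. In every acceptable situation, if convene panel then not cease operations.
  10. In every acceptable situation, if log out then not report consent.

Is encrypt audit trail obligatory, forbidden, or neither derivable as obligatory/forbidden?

Premise 2 states O(report_consent) outright.
The contrapositive of premise 10 (O(log_out → ¬report_consent)) is O(report_consent → ¬log_out), and O(report_consent) is already established, so O(¬log_out).
With premise 1, O(¬log_out → cease_operations), the K-axiom yields O(cease_operations).
The contrapositive of premise 9 (O(convene_panel → ¬cease_operations)) is O(cease_operations → ¬convene_panel), and O(cease_operations) is already established, so O(¬convene_panel).
Premise 6 is O(¬convene_panel → encrypt_audit_trail); since O(¬convene_panel), deontic closure gives O(encrypt_audit_trail).
Premises 3, 4, 5, 7, 8 do not contribute to this derivation.
Hence encrypt_audit_trail is obligatory.

Obligatory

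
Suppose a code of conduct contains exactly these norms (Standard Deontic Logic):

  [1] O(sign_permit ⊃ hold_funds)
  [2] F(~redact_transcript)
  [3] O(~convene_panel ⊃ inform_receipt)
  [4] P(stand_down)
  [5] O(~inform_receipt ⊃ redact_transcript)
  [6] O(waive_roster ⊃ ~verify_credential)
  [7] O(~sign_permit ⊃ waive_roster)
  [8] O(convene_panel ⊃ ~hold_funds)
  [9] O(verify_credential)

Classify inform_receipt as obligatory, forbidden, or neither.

Obligatory

Premise 9 gives O(verify_credential).
The contrapositive of premise 6 (O(waive_roster ⊃ ~verify_credential)) is O(verify_credential ⊃ ~waive_roster), and O(verify_credential) is already established, so O(~waive_roster).
Premise 7 is O(~sign_permit ⊃ waive_roster); contrapositively O(~waive_roster ⊃ sign_permit). Since O(~waive_roster) holds, K gives O(sign_permit).
Premise 1 is O(sign_permit ⊃ hold_funds); since O(sign_permit), deontic closure gives O(hold_funds).
The contrapositive of premise 8 (O(convene_panel ⊃ ~hold_funds)) is O(hold_funds ⊃ ~convene_panel), and O(hold_funds) is already established, so O(~convene_panel).
With premise 3, O(~convene_panel ⊃ inform_receipt), the K-axiom yields O(inform_receipt).
Premises 2, 4, 5 do not contribute to this derivation.
Hence inform_receipt is obligatory.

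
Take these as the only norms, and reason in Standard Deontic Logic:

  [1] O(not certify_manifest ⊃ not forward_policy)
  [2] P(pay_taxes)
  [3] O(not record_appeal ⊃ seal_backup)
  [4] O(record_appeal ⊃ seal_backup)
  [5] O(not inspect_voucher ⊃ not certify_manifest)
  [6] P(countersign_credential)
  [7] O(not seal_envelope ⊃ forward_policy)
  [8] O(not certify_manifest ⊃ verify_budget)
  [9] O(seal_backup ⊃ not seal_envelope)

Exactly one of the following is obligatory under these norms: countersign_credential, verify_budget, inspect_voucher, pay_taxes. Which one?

inspect_voucher

Premises 4 and 3 cover both cases: O(record_appeal ⊃ seal_backup) and O(not record_appeal ⊃ seal_backup). Since record_appeal ∨ not record_appeal is a tautology, O(seal_backup) follows.
Premise 9 is O(seal_backup ⊃ not seal_envelope); since O(seal_backup), deontic closure gives O(not seal_envelope).
Applying K to premise 7 (O(not seal_envelope ⊃ forward_policy)) and O(not seal_envelope) yields O(forward_policy).
Premise 1 is O(not certify_manifest ⊃ not forward_policy); contrapositively O(forward_policy ⊃ certify_manifest). Since O(forward_policy) holds, K gives O(certify_manifest).
Premise 5 is O(not inspect_voucher ⊃ not certify_manifest); contrapositively O(certify_manifest ⊃ inspect_voucher). Since O(certify_manifest) holds, K gives O(inspect_voucher).
So O(inspect_voucher) holds — inspect_voucher is obligatory. None of the other listed options is made obligatory by any chain of premises.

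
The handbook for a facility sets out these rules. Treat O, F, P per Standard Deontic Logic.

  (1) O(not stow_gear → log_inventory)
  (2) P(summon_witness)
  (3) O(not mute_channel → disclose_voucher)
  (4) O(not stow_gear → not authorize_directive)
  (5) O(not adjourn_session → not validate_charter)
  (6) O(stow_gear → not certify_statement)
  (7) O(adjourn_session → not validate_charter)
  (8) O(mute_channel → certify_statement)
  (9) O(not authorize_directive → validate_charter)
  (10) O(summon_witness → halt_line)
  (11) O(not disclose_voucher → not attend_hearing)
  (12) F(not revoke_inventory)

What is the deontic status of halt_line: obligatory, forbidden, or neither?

Neither

Premise 10 is O(summon_witness → halt_line), but O(summon_witness) is not derivable from the premises (the permission P(summon_witness) asserts only not O(not summon_witness), not O(summon_witness)), so it does not yield O(halt_line).
No premise or chain of K-axiom applications forces O(halt_line), and none forces O(not halt_line). So halt_line is neither obligatory nor forbidden under these norms.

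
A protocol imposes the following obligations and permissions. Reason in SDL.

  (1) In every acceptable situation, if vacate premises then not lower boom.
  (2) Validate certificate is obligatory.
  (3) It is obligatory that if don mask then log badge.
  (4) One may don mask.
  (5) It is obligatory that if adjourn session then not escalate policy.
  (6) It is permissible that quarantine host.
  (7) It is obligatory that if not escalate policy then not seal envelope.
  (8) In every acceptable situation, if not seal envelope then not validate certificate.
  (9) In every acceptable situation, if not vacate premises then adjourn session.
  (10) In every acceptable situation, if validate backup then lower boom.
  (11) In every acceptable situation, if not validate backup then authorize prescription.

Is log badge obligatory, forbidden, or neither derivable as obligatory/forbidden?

Neither

Premise 3 is O(don_mask → log_badge), but O(don_mask) is not derivable from the premises (the permission P(don_mask) asserts only ¬O(¬don_mask), not O(don_mask)), so it does not yield O(log_badge).
No premise or chain of K-axiom applications forces O(log_badge), and none forces O(¬log_badge). So log_badge is neither obligatory nor forbidden under these norms.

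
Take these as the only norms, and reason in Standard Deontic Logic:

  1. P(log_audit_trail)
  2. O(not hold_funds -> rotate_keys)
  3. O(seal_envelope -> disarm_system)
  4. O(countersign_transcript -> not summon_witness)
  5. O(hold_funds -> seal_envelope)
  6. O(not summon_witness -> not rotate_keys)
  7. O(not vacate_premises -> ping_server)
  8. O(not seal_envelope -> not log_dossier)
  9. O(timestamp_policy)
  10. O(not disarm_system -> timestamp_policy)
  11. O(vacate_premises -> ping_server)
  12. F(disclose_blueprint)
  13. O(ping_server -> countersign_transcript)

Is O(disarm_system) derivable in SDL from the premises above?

Yes

Premises 11 and 7 are O(vacate_premises -> ping_server) and O(not vacate_premises -> ping_server); every ideal world satisfies vacate_premises or not vacate_premises, so in either case ping_server holds — hence O(ping_server).
Applying K to premise 13 (O(ping_server -> countersign_transcript)) and O(ping_server) yields O(countersign_transcript).
From O(countersign_transcript) and premise 4, O(countersign_transcript -> not summon_witness), we obtain O(not summon_witness).
Premise 6 is O(not summon_witness -> not rotate_keys); since O(not summon_witness), deontic closure gives O(not rotate_keys).
Premise 2, O(not hold_funds -> rotate_keys), contraposes to O(not rotate_keys -> hold_funds); with O(not rotate_keys) we get O(hold_funds).
Premise 5 is O(hold_funds -> seal_envelope); since O(hold_funds), deontic closure gives O(seal_envelope).
From O(seal_envelope) and premise 3, O(seal_envelope -> disarm_system), we obtain O(disarm_system).
Premises 1, 8, 9, 10, 12 do not contribute to this derivation.
So O(disarm_system) follows.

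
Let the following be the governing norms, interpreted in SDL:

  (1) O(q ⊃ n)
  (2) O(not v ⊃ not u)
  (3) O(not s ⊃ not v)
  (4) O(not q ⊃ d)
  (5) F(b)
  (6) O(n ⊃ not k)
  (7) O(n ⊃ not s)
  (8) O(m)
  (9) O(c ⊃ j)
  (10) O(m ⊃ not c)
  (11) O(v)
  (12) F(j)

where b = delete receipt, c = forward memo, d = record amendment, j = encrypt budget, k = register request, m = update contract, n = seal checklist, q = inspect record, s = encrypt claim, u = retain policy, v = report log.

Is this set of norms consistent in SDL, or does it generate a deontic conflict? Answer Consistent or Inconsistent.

Premise 9 is O(c ⊃ j), but O(c) is not derivable from the premises, so it does not yield O(j).
So O(j) is not derivable, and the apparent clash with O(not j) does not arise.
A world satisfying every obligation exists (e.g. b=false, c=false, d=true, j=false, k=false, m=true, n=false, q=false, s=true, u=false, v=true); no atom is both obligatory and forbidden, so the set is consistent.

Consistent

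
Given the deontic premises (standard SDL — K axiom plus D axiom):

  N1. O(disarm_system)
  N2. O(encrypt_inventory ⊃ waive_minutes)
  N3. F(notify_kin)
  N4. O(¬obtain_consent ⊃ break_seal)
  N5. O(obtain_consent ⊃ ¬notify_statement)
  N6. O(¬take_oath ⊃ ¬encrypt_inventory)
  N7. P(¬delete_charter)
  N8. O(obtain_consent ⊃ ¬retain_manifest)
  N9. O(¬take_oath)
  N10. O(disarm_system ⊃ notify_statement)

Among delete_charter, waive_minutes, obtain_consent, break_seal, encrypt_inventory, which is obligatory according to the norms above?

Premise 1 states O(disarm_system) outright.
From O(disarm_system) and premise 10, O(disarm_system ⊃ notify_statement), we obtain O(notify_statement).
The contrapositive of premise 5 (O(obtain_consent ⊃ ¬notify_statement)) is O(notify_statement ⊃ ¬obtain_consent), and O(notify_statement) is already established, so O(¬obtain_consent).
Premise 4 is O(¬obtain_consent ⊃ break_seal); since O(¬obtain_consent), deontic closure gives O(break_seal).
So O(break_seal) holds — break_seal is obligatory. None of the other listed options is made obligatory by any chain of premises.

break_seal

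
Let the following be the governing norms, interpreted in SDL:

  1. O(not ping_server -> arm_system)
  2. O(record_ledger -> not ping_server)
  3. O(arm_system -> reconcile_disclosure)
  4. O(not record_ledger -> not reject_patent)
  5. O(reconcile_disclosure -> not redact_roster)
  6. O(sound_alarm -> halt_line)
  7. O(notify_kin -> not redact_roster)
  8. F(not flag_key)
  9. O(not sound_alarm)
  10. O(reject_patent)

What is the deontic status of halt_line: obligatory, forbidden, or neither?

Premise 6 is O(sound_alarm -> halt_line), but O(sound_alarm) is not derivable from the premises, so it does not yield O(halt_line).
No premise or chain of K-axiom applications forces O(halt_line), and none forces O(not halt_line). So halt_line is neither obligatory nor forbidden under these norms.

Neither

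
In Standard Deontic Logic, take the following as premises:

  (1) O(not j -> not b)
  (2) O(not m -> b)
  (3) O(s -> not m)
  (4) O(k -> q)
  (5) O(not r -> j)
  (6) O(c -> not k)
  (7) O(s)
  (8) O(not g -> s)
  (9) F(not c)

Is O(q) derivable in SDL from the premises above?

No

Premise 4 is O(k -> q), but O(k) is not derivable from the premises, so it does not yield O(q).
No other premise forces O(q). An ideal world satisfying every premise can still have q false, so O(q) is not derivable.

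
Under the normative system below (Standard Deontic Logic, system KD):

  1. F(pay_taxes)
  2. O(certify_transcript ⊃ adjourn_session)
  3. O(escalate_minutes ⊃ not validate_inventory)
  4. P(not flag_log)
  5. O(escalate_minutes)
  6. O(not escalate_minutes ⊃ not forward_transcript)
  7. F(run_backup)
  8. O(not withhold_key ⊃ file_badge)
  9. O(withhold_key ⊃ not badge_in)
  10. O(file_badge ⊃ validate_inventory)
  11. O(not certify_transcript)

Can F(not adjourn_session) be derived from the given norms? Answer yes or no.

Premise 2 is O(certify_transcript ⊃ adjourn_session), but O(certify_transcript) is not derivable from the premises, so it does not yield O(adjourn_session).
No other premise forces O(adjourn_session). An ideal world satisfying every premise can still have not adjourn_session true, so F(not adjourn_session) is not derivable.

No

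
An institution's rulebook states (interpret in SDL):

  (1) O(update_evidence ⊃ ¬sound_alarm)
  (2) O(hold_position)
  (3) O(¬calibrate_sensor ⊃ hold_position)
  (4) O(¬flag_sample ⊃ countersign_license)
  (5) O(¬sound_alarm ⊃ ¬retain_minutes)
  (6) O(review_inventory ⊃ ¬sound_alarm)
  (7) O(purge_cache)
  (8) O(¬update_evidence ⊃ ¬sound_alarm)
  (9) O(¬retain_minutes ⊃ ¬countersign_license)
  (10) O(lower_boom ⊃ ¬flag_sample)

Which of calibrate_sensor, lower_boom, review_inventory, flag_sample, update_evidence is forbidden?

Premises 1 and 8 are O(update_evidence ⊃ ¬sound_alarm) and O(¬update_evidence ⊃ ¬sound_alarm); every ideal world satisfies update_evidence or ¬update_evidence, so in either case ¬sound_alarm holds — hence O(¬sound_alarm).
Premise 5 is O(¬sound_alarm ⊃ ¬retain_minutes); since O(¬sound_alarm), deontic closure gives O(¬retain_minutes).
With premise 9, O(¬retain_minutes ⊃ ¬countersign_license), the K-axiom yields O(¬countersign_license).
Premise 4 is O(¬flag_sample ⊃ countersign_license); contrapositively O(¬countersign_license ⊃ flag_sample). Since O(¬countersign_license) holds, K gives O(flag_sample).
The contrapositive of premise 10 (O(lower_boom ⊃ ¬flag_sample)) is O(flag_sample ⊃ ¬lower_boom), and O(flag_sample) is already established, so O(¬lower_boom).
So O(¬lower_boom) holds, i.e. lower_boom is forbidden. None of the other listed options is forbidden under the premises.

lower_boom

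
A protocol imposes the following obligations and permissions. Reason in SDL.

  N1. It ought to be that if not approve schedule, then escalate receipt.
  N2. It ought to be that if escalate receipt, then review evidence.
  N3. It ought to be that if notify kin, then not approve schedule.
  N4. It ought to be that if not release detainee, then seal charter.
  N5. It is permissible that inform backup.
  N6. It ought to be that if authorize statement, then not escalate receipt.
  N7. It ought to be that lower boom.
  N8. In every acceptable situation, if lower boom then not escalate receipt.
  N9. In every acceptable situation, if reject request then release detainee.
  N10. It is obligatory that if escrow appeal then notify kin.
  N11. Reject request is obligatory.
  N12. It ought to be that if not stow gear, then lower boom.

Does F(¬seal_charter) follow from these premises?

Premise 4 is O(¬release_detainee → seal_charter), but O(¬release_detainee) is not derivable from the premises, so it does not yield O(seal_charter).
No other premise forces O(seal_charter). An ideal world satisfying every premise can still have ¬seal_charter true, so F(¬seal_charter) is not derivable.

No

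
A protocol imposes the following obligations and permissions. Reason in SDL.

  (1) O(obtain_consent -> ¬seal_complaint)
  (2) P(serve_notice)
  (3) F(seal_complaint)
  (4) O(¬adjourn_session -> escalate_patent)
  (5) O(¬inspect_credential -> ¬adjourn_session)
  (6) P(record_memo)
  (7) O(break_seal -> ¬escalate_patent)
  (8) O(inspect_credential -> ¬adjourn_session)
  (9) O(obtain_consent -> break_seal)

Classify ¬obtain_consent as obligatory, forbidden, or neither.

Obligatory

By case analysis on inspect_credential: premise 8 gives O(inspect_credential -> ¬adjourn_session) and premise 5 gives O(¬inspect_credential -> ¬adjourn_session), so O(¬adjourn_session) either way.
Premise 4 is O(¬adjourn_session -> escalate_patent); since O(¬adjourn_session), deontic closure gives O(escalate_patent).
The contrapositive of premise 7 (O(break_seal -> ¬escalate_patent)) is O(escalate_patent -> ¬break_seal), and O(escalate_patent) is already established, so O(¬break_seal).
The contrapositive of premise 9 (O(obtain_consent -> break_seal)) is O(¬break_seal -> ¬obtain_consent), and O(¬break_seal) is already established, so O(¬obtain_consent).
Premises 1, 2, 3, 6 do not contribute to this derivation.
Hence ¬obtain_consent is obligatory.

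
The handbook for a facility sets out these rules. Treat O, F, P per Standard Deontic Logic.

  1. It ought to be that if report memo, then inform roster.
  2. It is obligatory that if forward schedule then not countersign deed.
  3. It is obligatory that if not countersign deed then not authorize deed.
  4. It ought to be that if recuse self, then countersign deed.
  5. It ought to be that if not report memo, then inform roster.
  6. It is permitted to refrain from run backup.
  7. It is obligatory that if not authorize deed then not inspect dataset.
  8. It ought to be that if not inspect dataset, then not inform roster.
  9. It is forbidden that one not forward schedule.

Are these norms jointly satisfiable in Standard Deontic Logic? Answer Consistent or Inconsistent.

Inconsistent

Premises 1 and 5 are O(report_memo → inform_roster) and O(¬report_memo → inform_roster); every ideal world satisfies report_memo or ¬report_memo, so in either case inform_roster holds — hence O(inform_roster).
Premise 8 is O(¬inspect_dataset → ¬inform_roster); contrapositively O(inform_roster → inspect_dataset). Since O(inform_roster) holds, K gives O(inspect_dataset).
The contrapositive of premise 7 (O(¬authorize_deed → ¬inspect_dataset)) is O(inspect_dataset → authorize_deed), and O(inspect_dataset) is already established, so O(authorize_deed).
Premise 3, O(¬countersign_deed → ¬authorize_deed), contraposes to O(authorize_deed → countersign_deed); with O(authorize_deed) we get O(countersign_deed).
Premise 2, O(forward_schedule → ¬countersign_deed), contraposes to O(countersign_deed → ¬forward_schedule); with O(countersign_deed) we get O(¬forward_schedule).
But premise 9, F(¬forward_schedule), means O(forward_schedule).
We now have both O(¬forward_schedule) and O(forward_schedule) — forward_schedule is simultaneously obligatory and forbidden, violating the D-axiom.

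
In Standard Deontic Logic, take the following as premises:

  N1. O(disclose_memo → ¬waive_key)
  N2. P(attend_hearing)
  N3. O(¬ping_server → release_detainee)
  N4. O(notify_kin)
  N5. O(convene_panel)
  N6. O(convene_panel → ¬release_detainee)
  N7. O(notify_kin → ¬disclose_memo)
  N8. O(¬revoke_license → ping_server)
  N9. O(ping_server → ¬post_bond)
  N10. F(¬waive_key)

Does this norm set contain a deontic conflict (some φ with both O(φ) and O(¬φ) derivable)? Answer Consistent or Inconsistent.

Premise 1 is O(disclose_memo → ¬waive_key), but O(disclose_memo) is not derivable from the premises, so it does not yield O(¬waive_key).
So O(¬waive_key) is not derivable, and the apparent clash with O(waive_key) does not arise.
A world satisfying every obligation exists (e.g. attend_hearing=false, convene_panel=true, disclose_memo=false, notify_kin=true, ping_server=true, post_bond=false, release_detainee=false, revoke_license=false, waive_key=true); no atom is both obligatory and forbidden, so the set is consistent.

Consistent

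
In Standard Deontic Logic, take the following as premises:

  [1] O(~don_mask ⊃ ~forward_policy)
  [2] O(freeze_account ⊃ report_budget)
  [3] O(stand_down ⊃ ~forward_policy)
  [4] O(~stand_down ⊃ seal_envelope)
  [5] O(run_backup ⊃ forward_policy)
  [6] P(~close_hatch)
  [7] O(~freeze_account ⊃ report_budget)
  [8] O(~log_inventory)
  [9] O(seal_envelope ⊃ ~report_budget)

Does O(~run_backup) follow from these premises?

Premises 7 and 2 cover both cases: O(~freeze_account ⊃ report_budget) and O(freeze_account ⊃ report_budget). Since ~freeze_account ∨ freeze_account is a tautology, O(report_budget) follows.
Premise 9, O(seal_envelope ⊃ ~report_budget), contraposes to O(report_budget ⊃ ~seal_envelope); with O(report_budget) we get O(~seal_envelope).
The contrapositive of premise 4 (O(~stand_down ⊃ seal_envelope)) is O(~seal_envelope ⊃ stand_down), and O(~seal_envelope) is already established, so O(stand_down).
Applying K to premise 3 (O(stand_down ⊃ ~forward_policy)) and O(stand_down) yields O(~forward_policy).
Premise 5 is O(run_backup ⊃ forward_policy); contrapositively O(~forward_policy ⊃ ~run_backup). Since O(~forward_policy) holds, K gives O(~run_backup).
Premises 1, 6, 8 do not contribute to this derivation.
So O(~run_backup) follows.

Yes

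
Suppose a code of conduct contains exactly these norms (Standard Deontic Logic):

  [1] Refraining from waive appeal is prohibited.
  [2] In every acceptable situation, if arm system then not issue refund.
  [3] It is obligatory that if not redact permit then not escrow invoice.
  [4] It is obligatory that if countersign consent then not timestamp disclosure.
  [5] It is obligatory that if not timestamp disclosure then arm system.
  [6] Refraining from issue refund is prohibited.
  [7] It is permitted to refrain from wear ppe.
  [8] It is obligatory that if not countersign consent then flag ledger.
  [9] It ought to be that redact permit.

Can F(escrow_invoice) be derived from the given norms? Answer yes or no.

No

Premise 3 is O(¬redact_permit → ¬escrow_invoice), but O(¬redact_permit) is not derivable from the premises, so it does not yield O(¬escrow_invoice).
No other premise forces O(¬escrow_invoice). An ideal world satisfying every premise can still have escrow_invoice true, so F(escrow_invoice) is not derivable.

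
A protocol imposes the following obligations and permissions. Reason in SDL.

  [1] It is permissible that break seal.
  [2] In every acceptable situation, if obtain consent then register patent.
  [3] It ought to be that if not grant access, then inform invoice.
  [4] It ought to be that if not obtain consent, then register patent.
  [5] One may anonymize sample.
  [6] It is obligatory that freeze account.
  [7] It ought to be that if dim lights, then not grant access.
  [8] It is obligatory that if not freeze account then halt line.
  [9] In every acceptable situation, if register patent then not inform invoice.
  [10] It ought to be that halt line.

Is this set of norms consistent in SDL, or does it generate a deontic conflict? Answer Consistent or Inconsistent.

Consistent

Premise 8 is O(¬freeze_account → halt_line); even if O(halt_line) held, inferring O(¬freeze_account) would be affirming the consequent — invalid.
So O(¬freeze_account) is not derivable, and the apparent clash with O(freeze_account) does not arise.
A world satisfying every obligation exists (e.g. anonymize_sample=false, break_seal=false, dim_lights=false, freeze_account=true, grant_access=true, halt_line=true, inform_invoice=false, obtain_consent=false, register_patent=true); no atom is both obligatory and forbidden, so the set is consistent.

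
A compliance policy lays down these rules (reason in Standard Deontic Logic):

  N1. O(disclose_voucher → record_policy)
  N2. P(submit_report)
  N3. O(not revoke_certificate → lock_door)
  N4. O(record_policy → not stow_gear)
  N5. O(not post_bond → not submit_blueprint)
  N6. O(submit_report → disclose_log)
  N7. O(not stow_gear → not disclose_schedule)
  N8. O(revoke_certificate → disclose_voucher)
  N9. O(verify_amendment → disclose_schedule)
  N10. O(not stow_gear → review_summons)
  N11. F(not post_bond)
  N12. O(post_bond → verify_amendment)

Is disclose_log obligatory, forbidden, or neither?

Neither

Premise 6 is O(submit_report → disclose_log), but O(submit_report) is not derivable from the premises (the permission P(submit_report) asserts only not O(not submit_report), not O(submit_report)), so it does not yield O(disclose_log).
No premise or chain of K-axiom applications forces O(disclose_log), and none forces O(not disclose_log). So disclose_log is neither obligatory nor forbidden under these norms.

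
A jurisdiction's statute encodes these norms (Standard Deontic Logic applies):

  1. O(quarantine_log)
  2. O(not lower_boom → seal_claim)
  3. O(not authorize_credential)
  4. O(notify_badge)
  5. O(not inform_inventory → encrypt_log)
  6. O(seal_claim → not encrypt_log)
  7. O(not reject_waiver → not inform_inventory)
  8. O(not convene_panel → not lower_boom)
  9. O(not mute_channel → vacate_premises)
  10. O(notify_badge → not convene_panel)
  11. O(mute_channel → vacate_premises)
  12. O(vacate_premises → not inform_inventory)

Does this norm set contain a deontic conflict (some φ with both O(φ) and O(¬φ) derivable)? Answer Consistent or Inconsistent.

Premises 9 and 11 cover both cases: O(not mute_channel → vacate_premises) and O(mute_channel → vacate_premises). Since not mute_channel ∨ mute_channel is a tautology, O(vacate_premises) follows.
Premise 12 is O(vacate_premises → not inform_inventory); since O(vacate_premises), deontic closure gives O(not inform_inventory).
Applying K to premise 5 (O(not inform_inventory → encrypt_log)) and O(not inform_inventory) yields O(encrypt_log).
Premise 6, O(seal_claim → not encrypt_log), contraposes to O(encrypt_log → not seal_claim); with O(encrypt_log) we get O(not seal_claim).
Premise 2 is O(not lower_boom → seal_claim); contrapositively O(not seal_claim → lower_boom). Since O(not seal_claim) holds, K gives O(lower_boom).
The contrapositive of premise 8 (O(not convene_panel → not lower_boom)) is O(lower_boom → convene_panel), and O(lower_boom) is already established, so O(convene_panel).
Premise 10, O(notify_badge → not convene_panel), contraposes to O(convene_panel → not notify_badge); with O(convene_panel) we get O(not notify_badge).
However, premise 4 gives O(notify_badge).
We now have both O(not notify_badge) and O(notify_badge) — notify_badge is simultaneously obligatory and forbidden, violating the D-axiom.

Inconsistent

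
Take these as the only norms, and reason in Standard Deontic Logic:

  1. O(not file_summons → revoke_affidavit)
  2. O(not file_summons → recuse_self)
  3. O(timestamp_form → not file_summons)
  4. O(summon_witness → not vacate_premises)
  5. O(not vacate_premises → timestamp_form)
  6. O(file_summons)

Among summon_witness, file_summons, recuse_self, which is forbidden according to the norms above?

summon_witness

Premise 6 states O(file_summons) outright.
Premise 3 is O(timestamp_form → not file_summons); contrapositively O(file_summons → not timestamp_form). Since O(file_summons) holds, K gives O(not timestamp_form).
Premise 5 is O(not vacate_premises → timestamp_form); contrapositively O(not timestamp_form → vacate_premises). Since O(not timestamp_form) holds, K gives O(vacate_premises).
Premise 4 is O(summon_witness → not vacate_premises); contrapositively O(vacate_premises → not summon_witness). Since O(vacate_premises) holds, K gives O(not summon_witness).
So O(not summon_witness) holds, i.e. summon_witness is forbidden. None of the other listed options is forbidden under the premises.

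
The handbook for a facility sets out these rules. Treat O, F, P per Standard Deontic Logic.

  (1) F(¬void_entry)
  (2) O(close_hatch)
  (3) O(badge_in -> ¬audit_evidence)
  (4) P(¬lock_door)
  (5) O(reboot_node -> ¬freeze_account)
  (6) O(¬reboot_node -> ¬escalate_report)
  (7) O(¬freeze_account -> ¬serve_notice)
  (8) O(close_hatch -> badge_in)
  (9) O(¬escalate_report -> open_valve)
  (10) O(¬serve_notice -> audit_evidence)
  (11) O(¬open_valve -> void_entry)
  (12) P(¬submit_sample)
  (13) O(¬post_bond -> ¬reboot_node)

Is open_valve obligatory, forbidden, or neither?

Premise 2 states O(close_hatch) outright.
With premise 8, O(close_hatch -> badge_in), the K-axiom yields O(badge_in).
Applying K to premise 3 (O(badge_in -> ¬audit_evidence)) and O(badge_in) yields O(¬audit_evidence).
The contrapositive of premise 10 (O(¬serve_notice -> audit_evidence)) is O(¬audit_evidence -> serve_notice), and O(¬audit_evidence) is already established, so O(serve_notice).
The contrapositive of premise 7 (O(¬freeze_account -> ¬serve_notice)) is O(serve_notice -> freeze_account), and O(serve_notice) is already established, so O(freeze_account).
Premise 5 is O(reboot_node -> ¬freeze_account); contrapositively O(freeze_account -> ¬reboot_node). Since O(freeze_account) holds, K gives O(¬reboot_node).
Premise 6 is O(¬reboot_node -> ¬escalate_report); since O(¬reboot_node), deontic closure gives O(¬escalate_report).
With premise 9, O(¬escalate_report -> open_valve), the K-axiom yields O(open_valve).
Premises 1, 4, 11, 12, 13 do not contribute to this derivation.
Hence open_valve is obligatory.

Obligatory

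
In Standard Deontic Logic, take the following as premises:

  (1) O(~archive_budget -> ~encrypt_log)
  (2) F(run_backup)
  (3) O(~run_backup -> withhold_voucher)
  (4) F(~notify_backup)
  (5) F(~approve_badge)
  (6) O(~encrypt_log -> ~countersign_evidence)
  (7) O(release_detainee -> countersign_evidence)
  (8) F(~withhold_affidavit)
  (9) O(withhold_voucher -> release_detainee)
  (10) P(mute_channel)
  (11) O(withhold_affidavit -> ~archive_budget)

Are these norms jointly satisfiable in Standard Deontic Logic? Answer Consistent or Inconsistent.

Inconsistent

F(run_backup) at premise 2 means O(~run_backup).
With premise 3, O(~run_backup -> withhold_voucher), the K-axiom yields O(withhold_voucher).
Premise 9 is O(withhold_voucher -> release_detainee); since O(withhold_voucher), deontic closure gives O(release_detainee).
Premise 7 is O(release_detainee -> countersign_evidence); since O(release_detainee), deontic closure gives O(countersign_evidence).
Premise 6 is O(~encrypt_log -> ~countersign_evidence); contrapositively O(countersign_evidence -> encrypt_log). Since O(countersign_evidence) holds, K gives O(encrypt_log).
Premise 1, O(~archive_budget -> ~encrypt_log), contraposes to O(encrypt_log -> archive_budget); with O(encrypt_log) we get O(archive_budget).
The contrapositive of premise 11 (O(withhold_affidavit -> ~archive_budget)) is O(archive_budget -> ~withhold_affidavit), and O(archive_budget) is already established, so O(~withhold_affidavit).
But premise 8, F(~withhold_affidavit), means O(withhold_affidavit).
We now have both O(~withhold_affidavit) and O(withhold_affidavit) — withhold_affidavit is simultaneously obligatory and forbidden, violating the D-axiom.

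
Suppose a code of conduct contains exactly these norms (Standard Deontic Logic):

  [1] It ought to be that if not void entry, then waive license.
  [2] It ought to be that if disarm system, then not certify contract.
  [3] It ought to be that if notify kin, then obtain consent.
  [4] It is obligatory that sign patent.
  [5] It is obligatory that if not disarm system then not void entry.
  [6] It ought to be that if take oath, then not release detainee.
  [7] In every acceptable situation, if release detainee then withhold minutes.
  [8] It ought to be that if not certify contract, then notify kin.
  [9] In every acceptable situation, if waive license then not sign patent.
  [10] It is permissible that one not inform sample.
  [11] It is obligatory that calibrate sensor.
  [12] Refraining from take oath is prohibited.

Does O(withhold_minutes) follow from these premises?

Premise 7 is O(release_detainee → withhold_minutes), but O(release_detainee) is not derivable from the premises, so it does not yield O(withhold_minutes).
No other premise forces O(withhold_minutes). An ideal world satisfying every premise can still have withhold_minutes false, so O(withhold_minutes) is not derivable.

No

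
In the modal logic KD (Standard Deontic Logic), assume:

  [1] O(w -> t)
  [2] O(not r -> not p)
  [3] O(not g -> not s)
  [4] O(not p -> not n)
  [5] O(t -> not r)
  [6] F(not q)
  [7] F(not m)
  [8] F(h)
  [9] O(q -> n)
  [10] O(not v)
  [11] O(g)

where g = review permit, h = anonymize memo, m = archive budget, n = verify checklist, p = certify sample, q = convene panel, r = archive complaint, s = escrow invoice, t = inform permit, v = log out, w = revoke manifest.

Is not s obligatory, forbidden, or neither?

Neither

Premise 3 is O(not g -> not s), but O(not g) is not derivable from the premises, so it does not yield O(not s).
No premise or chain of K-axiom applications forces O(not s), and none forces O(s). So not s is neither obligatory nor forbidden under these norms.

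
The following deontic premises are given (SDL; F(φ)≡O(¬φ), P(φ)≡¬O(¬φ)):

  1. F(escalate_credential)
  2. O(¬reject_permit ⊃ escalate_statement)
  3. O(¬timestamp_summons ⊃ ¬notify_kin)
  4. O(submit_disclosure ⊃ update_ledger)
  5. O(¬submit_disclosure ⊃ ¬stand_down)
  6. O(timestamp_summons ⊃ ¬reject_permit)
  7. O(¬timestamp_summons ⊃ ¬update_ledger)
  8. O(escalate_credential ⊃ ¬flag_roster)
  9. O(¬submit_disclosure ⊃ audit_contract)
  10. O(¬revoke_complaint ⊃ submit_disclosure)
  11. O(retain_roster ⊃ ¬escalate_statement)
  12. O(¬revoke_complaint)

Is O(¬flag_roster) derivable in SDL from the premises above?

No

Premise 8 is O(escalate_credential ⊃ ¬flag_roster), but O(escalate_credential) is not derivable from the premises, so it does not yield O(¬flag_roster).
No other premise forces O(¬flag_roster). An ideal world satisfying every premise can still have ¬flag_roster false, so O(¬flag_roster) is not derivable.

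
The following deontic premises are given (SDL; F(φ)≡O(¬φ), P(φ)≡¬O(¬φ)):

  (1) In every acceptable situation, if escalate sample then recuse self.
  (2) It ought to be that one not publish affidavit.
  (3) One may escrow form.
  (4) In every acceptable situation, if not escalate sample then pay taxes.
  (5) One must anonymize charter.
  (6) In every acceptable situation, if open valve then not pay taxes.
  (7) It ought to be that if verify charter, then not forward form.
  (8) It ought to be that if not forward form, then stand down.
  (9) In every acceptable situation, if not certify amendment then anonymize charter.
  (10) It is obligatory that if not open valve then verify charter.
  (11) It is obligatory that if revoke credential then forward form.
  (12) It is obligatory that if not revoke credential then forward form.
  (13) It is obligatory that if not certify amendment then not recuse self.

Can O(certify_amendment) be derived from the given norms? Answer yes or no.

Premises 12 and 11 are O(¬revoke_credential → forward_form) and O(revoke_credential → forward_form); every ideal world satisfies ¬revoke_credential or revoke_credential, so in either case forward_form holds — hence O(forward_form).
Premise 7 is O(verify_charter → ¬forward_form); contrapositively O(forward_form → ¬verify_charter). Since O(forward_form) holds, K gives O(¬verify_charter).
Premise 10 is O(¬open_valve → verify_charter); contrapositively O(¬verify_charter → open_valve). Since O(¬verify_charter) holds, K gives O(open_valve).
With premise 6, O(open_valve → ¬pay_taxes), the K-axiom yields O(¬pay_taxes).
Premise 4 is O(¬escalate_sample → pay_taxes); contrapositively O(¬pay_taxes → escalate_sample). Since O(¬pay_taxes) holds, K gives O(escalate_sample).
With premise 1, O(escalate_sample → recuse_self), the K-axiom yields O(recuse_self).
The contrapositive of premise 13 (O(¬certify_amendment → ¬recuse_self)) is O(recuse_self → certify_amendment), and O(recuse_self) is already established, so O(certify_amendment).
Premises 2, 3, 5, 8, 9 do not contribute to this derivation.
So O(certify_amendment) follows.

Yes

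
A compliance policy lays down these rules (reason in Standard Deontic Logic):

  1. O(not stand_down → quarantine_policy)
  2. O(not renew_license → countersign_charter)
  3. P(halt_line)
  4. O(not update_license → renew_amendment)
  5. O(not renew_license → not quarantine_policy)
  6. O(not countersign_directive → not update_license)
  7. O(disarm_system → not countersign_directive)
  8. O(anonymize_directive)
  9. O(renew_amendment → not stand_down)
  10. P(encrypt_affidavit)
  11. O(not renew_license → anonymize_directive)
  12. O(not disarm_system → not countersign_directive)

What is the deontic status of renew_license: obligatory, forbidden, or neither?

Premises 7 and 12 cover both cases: O(disarm_system → not countersign_directive) and O(not disarm_system → not countersign_directive). Since disarm_system ∨ not disarm_system is a tautology, O(not countersign_directive) follows.
From O(not countersign_directive) and premise 6, O(not countersign_directive → not update_license), we obtain O(not update_license).
Applying K to premise 4 (O(not update_license → renew_amendment)) and O(not update_license) yields O(renew_amendment).
From O(renew_amendment) and premise 9, O(renew_amendment → not stand_down), we obtain O(not stand_down).
From O(not stand_down) and premise 1, O(not stand_down → quarantine_policy), we obtain O(quarantine_policy).
Premise 5 is O(not renew_license → not quarantine_policy); contrapositively O(quarantine_policy → renew_license). Since O(quarantine_policy) holds, K gives O(renew_license).
Premises 2, 3, 8, 10, 11 do not contribute to this derivation.
Hence renew_license is obligatory.

Obligatory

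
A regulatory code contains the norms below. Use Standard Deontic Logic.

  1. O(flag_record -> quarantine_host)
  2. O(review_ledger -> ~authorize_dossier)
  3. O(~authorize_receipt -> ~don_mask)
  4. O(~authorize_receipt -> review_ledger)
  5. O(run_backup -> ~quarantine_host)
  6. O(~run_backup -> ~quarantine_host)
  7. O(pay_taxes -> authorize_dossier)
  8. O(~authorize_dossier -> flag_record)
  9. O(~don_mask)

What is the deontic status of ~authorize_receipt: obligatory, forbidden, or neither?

Forbidden

Premises 5 and 6 cover both cases: O(run_backup -> ~quarantine_host) and O(~run_backup -> ~quarantine_host). Since run_backup ∨ ~run_backup is a tautology, O(~quarantine_host) follows.
The contrapositive of premise 1 (O(flag_record -> quarantine_host)) is O(~quarantine_host -> ~flag_record), and O(~quarantine_host) is already established, so O(~flag_record).
Premise 8, O(~authorize_dossier -> flag_record), contraposes to O(~flag_record -> authorize_dossier); with O(~flag_record) we get O(authorize_dossier).
Premise 2 is O(review_ledger -> ~authorize_dossier); contrapositively O(authorize_dossier -> ~review_ledger). Since O(authorize_dossier) holds, K gives O(~review_ledger).
Premise 4 is O(~authorize_receipt -> review_ledger); contrapositively O(~review_ledger -> authorize_receipt). Since O(~review_ledger) holds, K gives O(authorize_receipt).
Premises 3, 7, 9 do not contribute to this derivation.
Thus O(authorize_receipt), which is F(~authorize_receipt): ~authorize_receipt is forbidden.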